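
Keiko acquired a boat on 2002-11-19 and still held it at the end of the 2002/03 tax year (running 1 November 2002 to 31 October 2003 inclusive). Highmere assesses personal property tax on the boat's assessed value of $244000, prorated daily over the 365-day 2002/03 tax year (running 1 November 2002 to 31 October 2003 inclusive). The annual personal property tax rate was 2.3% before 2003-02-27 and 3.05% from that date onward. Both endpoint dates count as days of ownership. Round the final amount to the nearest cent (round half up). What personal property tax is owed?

2002-11-19 to 2003-02-26: 100 days at 2.3% → $244000 × 2.3% × 100/365 = $1537.5342
2003-02-27 to 2003-10-31: 247 days at 3.05% → $244000 × 3.05% × 247/365 = $5036.0932
Total = $6573.6274

$6573.63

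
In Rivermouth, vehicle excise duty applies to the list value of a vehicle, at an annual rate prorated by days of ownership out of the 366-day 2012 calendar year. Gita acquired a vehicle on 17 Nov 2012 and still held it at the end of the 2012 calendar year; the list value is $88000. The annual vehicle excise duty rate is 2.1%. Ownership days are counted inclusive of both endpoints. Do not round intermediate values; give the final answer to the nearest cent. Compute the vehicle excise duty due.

Days held (17 Nov – 31 Dec 2012): 45 out of 366
Tax = $88000 × 2.1% × 45/366 = $227.2131

$227.21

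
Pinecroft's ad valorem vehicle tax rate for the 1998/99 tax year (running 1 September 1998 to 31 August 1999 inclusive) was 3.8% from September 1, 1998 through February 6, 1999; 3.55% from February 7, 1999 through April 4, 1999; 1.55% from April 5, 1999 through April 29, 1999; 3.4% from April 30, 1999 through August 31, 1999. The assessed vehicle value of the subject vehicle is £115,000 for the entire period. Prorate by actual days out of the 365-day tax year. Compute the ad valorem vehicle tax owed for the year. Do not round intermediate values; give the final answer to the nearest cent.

£3,991.60

September 1, 1998 – February 6, 1999: 159 days at 3.8% → £115,000 × 3.8% × 159/365 = £1,903.6438
February 7 – April 4, 1999: 57 days at 3.55% → £115,000 × 3.55% × 57/365 = £637.5411
April 5 – April 29, 1999: 25 days at 1.55% → £115,000 × 1.55% × 25/365 = £122.0890
April 30 – August 31, 1999: 124 days at 3.4% → £115,000 × 3.4% × 124/365 = £1,328.3288
Total = £3,991.6027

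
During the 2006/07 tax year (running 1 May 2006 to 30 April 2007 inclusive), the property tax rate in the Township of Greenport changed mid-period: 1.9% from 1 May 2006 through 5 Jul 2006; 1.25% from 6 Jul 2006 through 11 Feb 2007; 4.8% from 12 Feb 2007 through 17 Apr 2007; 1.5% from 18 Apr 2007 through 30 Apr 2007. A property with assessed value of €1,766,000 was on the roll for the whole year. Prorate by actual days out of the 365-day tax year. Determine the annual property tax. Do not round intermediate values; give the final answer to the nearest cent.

1 May – 5 Jul 2006: 66 days at 1.9% → €1,766,000 × 1.9% × 66/365 = €6,067.2986
6 Jul 2006 – 11 Feb 2007: 221 days at 1.25% → €1,766,000 × 1.25% × 221/365 = €13,365.9589
12 Feb – 17 Apr 2007: 65 days at 4.8% → €1,766,000 × 4.8% × 65/365 = €15,095.6712
18 Apr – 30 Apr 2007: 13 days at 1.5% → €1,766,000 × 1.5% × 13/365 = €943.4795
Total = €35,472.4082

€35,472.41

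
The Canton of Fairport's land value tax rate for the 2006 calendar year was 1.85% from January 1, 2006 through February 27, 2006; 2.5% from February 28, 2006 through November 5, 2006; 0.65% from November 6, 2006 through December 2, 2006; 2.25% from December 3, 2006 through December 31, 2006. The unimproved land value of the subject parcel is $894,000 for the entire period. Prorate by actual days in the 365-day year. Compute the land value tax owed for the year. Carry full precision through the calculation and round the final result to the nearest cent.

January 1 – February 27, 2006: 58 days at 1.85% → $894,000 × 1.85% × 58/365 = $2,628.1151
February 28 – November 5, 2006: 251 days at 2.5% → $894,000 × 2.5% × 251/365 = $15,369.4521
November 6 – December 2, 2006: 27 days at 0.65% → $894,000 × 0.65% × 27/365 = $429.8548
December 3 – December 31, 2006: 29 days at 2.25% → $894,000 × 2.25% × 29/365 = $1,598.1781
Total = $20,025.6000

$20,025.60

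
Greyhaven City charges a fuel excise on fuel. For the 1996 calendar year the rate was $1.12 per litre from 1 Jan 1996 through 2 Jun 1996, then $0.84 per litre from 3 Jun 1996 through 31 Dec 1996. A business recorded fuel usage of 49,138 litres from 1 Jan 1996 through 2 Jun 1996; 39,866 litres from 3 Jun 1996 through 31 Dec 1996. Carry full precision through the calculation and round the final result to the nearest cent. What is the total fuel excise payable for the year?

$88522.00

1 Jan – 2 Jun 1996: 49,138 litres at $1.12/litre → $55034.56
3 Jun – 31 Dec 1996: 39,866 litres at $0.84/litre → $33487.44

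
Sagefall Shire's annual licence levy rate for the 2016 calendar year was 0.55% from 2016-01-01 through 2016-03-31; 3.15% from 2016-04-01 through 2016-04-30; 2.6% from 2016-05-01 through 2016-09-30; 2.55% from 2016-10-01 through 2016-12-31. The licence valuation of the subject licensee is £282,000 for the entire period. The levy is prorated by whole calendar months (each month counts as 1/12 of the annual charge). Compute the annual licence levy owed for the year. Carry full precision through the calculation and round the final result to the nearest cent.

£5,980.75

2016-01-01 to 2016-03-31: 3 months at 0.55% → £282,000 × 0.55% × 3/12 = £387.7500
2016-04-01 to 2016-04-30: 1 month at 3.15% → £282,000 × 3.15% × 1/12 = £740.2500
2016-05-01 to 2016-09-30: 5 months at 2.6% → £282,000 × 2.6% × 5/12 = £3,055.0000
2016-10-01 to 2016-12-31: 3 months at 2.55% → £282,000 × 2.55% × 3/12 = £1,797.7500
Total = £5,980.7500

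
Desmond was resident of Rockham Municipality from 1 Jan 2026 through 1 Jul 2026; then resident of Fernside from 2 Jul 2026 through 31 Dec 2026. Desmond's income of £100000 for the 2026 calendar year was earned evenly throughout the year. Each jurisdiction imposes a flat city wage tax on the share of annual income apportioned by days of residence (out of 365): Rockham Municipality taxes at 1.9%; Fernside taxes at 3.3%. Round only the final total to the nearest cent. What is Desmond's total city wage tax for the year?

Rockham Municipality, 1 Jan – 1 Jul 2026: 182 days → £100000 × 1.9% × 182/365 = £947.3973
Fernside, 2 Jul – 31 Dec 2026: 183 days → £100000 × 3.3% × 183/365 = £1654.5205
Total = £2601.9178

£2601.92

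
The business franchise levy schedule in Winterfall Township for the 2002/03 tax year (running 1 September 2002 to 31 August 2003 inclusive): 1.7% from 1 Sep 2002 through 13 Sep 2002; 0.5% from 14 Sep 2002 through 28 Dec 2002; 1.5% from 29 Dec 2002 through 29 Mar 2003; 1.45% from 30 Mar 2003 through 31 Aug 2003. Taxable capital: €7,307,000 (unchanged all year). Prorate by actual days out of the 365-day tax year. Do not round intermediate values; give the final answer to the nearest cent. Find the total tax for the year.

€87,353.68

1 Sep – 13 Sep 2002: 13 days at 1.7% → €7,307,000 × 1.7% × 13/365 = €4,424.2384
14 Sep – 28 Dec 2002: 106 days at 0.5% → €7,307,000 × 0.5% × 106/365 = €10,610.1644
29 Dec 2002 – 29 Mar 2003: 91 days at 1.5% → €7,307,000 × 1.5% × 91/365 = €27,326.1781
30 Mar – 31 Aug 2003: 155 days at 1.45% → €7,307,000 × 1.45% × 155/365 = €44,993.1027
Total = €87,353.6836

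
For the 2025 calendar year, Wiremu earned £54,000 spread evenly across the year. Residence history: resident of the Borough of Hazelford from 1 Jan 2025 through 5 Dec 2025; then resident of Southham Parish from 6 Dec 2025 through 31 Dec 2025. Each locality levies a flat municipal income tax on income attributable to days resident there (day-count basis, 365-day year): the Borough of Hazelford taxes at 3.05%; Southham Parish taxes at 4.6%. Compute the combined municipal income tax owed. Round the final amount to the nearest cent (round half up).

£1,706.62

The Borough of Hazelford, 1 Jan – 5 Dec 2025: 339 days → £54,000 × 3.05% × 339/365 = £1,529.6795
Southham Parish, 6 Dec – 31 Dec 2025: 26 days → £54,000 × 4.6% × 26/365 = £176.9425
Total = £1,706.6219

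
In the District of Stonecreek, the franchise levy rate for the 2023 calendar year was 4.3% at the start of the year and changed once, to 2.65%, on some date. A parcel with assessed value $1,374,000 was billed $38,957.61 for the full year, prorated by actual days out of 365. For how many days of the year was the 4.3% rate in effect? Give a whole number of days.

Let d = days at the first rate; then 365 − d days at the second rate.
$1,374,000 × [4.3%·d + 2.65%·(365−d)] / 365 = $38,957.61
Solving gives d = 41, so the new rate took effect on 11 Feb 2023.

41 days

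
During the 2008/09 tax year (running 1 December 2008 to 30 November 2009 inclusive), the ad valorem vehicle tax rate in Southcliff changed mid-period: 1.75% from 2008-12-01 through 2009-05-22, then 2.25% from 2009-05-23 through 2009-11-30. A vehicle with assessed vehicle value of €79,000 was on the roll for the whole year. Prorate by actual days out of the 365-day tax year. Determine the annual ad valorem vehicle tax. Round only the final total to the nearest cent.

2008-12-01 to 2009-05-22: 173 days at 1.75% → €79,000 × 1.75% × 173/365 = €655.2671
2009-05-23 to 2009-11-30: 192 days at 2.25% → €79,000 × 2.25% × 192/365 = €935.0137
Total = €1,590.2808

€1,590.28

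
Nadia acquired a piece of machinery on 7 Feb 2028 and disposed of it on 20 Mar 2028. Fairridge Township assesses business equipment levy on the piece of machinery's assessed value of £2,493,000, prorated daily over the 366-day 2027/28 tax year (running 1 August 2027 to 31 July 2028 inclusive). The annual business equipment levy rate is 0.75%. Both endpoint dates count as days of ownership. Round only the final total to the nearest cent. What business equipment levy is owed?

£2,196.70

Days held (7 Feb – 20 Mar 2028): 43 out of 366
Tax = £2,493,000 × 0.75% × 43/366 = £2,196.7008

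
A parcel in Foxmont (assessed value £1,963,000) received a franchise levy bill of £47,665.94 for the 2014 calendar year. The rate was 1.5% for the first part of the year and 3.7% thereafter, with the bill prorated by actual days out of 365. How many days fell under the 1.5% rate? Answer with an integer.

Let d = days at the first rate; then 365 − d days at the second rate.
£1,963,000 × [1.5%·d + 3.7%·(365−d)] / 365 = £47,665.94
Solving gives d = 211, so the new rate took effect on 31 Jul 2014.

211 days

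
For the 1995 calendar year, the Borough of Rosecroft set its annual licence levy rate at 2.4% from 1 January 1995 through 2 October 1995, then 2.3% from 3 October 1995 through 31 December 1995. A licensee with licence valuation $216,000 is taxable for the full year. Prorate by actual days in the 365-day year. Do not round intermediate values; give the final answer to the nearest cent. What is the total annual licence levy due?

1 January – 2 October 1995: 275 days at 2.4% → $216,000 × 2.4% × 275/365 = $3,905.7534
3 October – 31 December 1995: 90 days at 2.3% → $216,000 × 2.3% × 90/365 = $1,224.9863
Total = $5,130.7397

$5,130.74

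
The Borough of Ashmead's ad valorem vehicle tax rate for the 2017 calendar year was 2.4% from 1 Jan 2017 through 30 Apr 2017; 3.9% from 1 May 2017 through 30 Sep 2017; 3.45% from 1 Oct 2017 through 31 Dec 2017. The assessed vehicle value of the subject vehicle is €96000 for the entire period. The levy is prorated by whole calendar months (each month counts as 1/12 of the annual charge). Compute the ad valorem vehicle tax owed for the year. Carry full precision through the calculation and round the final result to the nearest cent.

€3156.00

1 Jan – 30 Apr 2017: 4 months at 2.4% → €96000 × 2.4% × 4/12 = €768.0000
1 May – 30 Sep 2017: 5 months at 3.9% → €96000 × 3.9% × 5/12 = €1560.0000
1 Oct – 31 Dec 2017: 3 months at 3.45% → €96000 × 3.45% × 3/12 = €828.0000
Total = €3156.0000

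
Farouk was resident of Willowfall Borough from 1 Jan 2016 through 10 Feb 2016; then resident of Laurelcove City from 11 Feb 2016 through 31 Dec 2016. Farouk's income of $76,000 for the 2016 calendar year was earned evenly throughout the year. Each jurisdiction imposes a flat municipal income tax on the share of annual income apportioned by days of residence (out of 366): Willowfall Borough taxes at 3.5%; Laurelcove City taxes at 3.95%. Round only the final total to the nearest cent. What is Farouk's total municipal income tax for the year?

Willowfall Borough, 1 Jan – 10 Feb 2016: 41 days → $76,000 × 3.5% × 41/366 = $297.9781
Laurelcove City, 11 Feb – 31 Dec 2016: 325 days → $76,000 × 3.95% × 325/366 = $2,665.7104
Total = $2,963.6885

$2,963.69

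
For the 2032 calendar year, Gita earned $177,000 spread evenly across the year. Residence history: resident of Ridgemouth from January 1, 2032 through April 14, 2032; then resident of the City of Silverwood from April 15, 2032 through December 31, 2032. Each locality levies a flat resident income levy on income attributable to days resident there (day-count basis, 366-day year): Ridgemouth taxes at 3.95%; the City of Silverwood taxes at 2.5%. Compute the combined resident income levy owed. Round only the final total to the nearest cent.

$5,161.29

Ridgemouth, January 1 – April 14, 2032: 105 days → $177,000 × 3.95% × 105/366 = $2,005.7582
The City of Silverwood, April 15 – December 31, 2032: 261 days → $177,000 × 2.5% × 261/366 = $3,155.5328
Total = $5,161.2910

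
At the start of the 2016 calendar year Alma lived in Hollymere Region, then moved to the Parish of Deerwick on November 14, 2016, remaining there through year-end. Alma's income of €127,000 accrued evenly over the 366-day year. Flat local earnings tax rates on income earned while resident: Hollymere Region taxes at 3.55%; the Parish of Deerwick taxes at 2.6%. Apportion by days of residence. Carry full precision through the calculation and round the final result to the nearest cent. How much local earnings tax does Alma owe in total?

€4,350.27

Hollymere Region, January 1 – November 13, 2016: 318 days → €127,000 × 3.55% × 318/366 = €3,917.2213
The Parish of Deerwick, November 14 – December 31, 2016: 48 days → €127,000 × 2.6% × 48/366 = €433.0492
Total = €4,350.2705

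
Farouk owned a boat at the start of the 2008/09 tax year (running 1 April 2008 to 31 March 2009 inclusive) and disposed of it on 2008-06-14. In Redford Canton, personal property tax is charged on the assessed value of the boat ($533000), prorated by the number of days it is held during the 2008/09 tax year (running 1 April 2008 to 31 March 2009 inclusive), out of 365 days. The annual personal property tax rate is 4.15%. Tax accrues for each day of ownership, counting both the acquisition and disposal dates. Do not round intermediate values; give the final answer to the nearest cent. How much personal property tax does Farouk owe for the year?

Days held (2008-04-01 to 2008-06-14): 75 out of 365
Tax = $533000 × 4.15% × 75/365 = $4545.1027

$4545.10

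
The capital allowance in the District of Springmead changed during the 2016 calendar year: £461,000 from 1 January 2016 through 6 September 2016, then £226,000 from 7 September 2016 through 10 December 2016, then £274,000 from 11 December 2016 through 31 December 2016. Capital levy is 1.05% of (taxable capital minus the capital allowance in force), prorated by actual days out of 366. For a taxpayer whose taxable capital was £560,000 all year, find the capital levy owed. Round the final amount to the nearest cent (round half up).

£1,792.63

1 January – 6 September 2016: 250 days, exemption £461,000 → (£560,000 − £461,000) × 1.05% × 250/366 = £710.0410
7 September – 10 December 2016: 95 days, exemption £226,000 → (£560,000 − £226,000) × 1.05% × 95/366 = £910.2869
11 December – 31 December 2016: 21 days, exemption £274,000 → (£560,000 − £274,000) × 1.05% × 21/366 = £172.3033
Total = £1,792.6311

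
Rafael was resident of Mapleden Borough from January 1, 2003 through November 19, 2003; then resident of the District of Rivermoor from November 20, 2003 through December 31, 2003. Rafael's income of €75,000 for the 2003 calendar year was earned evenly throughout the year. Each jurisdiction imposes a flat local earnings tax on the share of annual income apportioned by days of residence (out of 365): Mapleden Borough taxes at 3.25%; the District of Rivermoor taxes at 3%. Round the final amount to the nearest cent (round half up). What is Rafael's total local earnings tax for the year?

Mapleden Borough, January 1 – November 19, 2003: 323 days → €75,000 × 3.25% × 323/365 = €2,157.0205
The District of Rivermoor, November 20 – December 31, 2003: 42 days → €75,000 × 3% × 42/365 = €258.9041
Total = €2,415.9247

€2,415.92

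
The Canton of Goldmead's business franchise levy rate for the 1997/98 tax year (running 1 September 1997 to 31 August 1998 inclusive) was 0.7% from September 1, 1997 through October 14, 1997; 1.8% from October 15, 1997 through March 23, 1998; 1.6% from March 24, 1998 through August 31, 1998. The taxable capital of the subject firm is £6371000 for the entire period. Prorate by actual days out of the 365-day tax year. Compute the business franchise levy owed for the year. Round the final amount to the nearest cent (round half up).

September 1 – October 14, 1997: 44 days at 0.7% → £6371000 × 0.7% × 44/365 = £5376.0767
October 15, 1997 – March 23, 1998: 160 days at 1.8% → £6371000 × 1.8% × 160/365 = £50269.8082
March 24 – August 31, 1998: 161 days at 1.6% → £6371000 × 1.6% × 161/365 = £44963.5507
Total = £100609.4356

£100609.44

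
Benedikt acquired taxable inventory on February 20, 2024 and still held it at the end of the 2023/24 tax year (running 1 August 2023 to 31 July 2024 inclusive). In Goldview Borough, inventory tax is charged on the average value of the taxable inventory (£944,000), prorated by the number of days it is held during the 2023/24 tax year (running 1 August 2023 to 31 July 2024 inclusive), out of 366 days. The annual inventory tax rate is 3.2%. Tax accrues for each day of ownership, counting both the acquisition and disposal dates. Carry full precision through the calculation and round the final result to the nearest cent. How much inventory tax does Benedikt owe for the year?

£13,453.29

Days held (February 20 – July 31, 2024): 163 out of 366
Tax = £944,000 × 3.2% × 163/366 = £13,453.2896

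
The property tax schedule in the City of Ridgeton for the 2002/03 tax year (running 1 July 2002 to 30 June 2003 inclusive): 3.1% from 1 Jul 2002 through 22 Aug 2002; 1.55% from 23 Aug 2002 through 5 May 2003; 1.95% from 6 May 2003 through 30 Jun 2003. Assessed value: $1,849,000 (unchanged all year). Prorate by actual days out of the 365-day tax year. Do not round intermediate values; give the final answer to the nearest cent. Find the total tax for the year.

$33,955.75

1 Jul – 22 Aug 2002: 53 days at 3.1% → $1,849,000 × 3.1% × 53/365 = $8,323.0329
23 Aug 2002 – 5 May 2003: 256 days at 1.55% → $1,849,000 × 1.55% × 256/365 = $20,100.9096
6 May – 30 Jun 2003: 56 days at 1.95% → $1,849,000 × 1.95% × 56/365 = $5,531.8027
Total = $33,955.7452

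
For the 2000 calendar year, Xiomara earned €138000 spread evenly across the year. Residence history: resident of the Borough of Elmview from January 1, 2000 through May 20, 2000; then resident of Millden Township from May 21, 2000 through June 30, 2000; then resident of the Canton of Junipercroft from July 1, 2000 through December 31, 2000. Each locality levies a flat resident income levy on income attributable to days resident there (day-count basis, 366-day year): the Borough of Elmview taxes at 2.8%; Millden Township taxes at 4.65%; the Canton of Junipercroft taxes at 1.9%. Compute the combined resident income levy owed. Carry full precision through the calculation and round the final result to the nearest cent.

€3525.60

The Borough of Elmview, January 1 – May 20, 2000: 141 days → €138000 × 2.8% × 141/366 = €1488.5902
Millden Township, May 21 – June 30, 2000: 41 days → €138000 × 4.65% × 41/366 = €718.8443
The Canton of Junipercroft, July 1 – December 31, 2000: 184 days → €138000 × 1.9% × 184/366 = €1318.1639
Total = €3525.5984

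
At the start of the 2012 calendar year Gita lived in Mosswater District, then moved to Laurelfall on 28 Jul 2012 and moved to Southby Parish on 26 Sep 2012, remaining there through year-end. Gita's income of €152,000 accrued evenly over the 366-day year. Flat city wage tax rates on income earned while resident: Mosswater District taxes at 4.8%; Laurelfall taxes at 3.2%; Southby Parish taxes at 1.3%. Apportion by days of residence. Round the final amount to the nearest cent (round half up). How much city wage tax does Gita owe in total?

€5,487.37

Mosswater District, 1 Jan – 27 Jul 2012: 209 days → €152,000 × 4.8% × 209/366 = €4,166.2951
Laurelfall, 28 Jul – 25 Sep 2012: 60 days → €152,000 × 3.2% × 60/366 = €797.3770
Southby Parish, 26 Sep – 31 Dec 2012: 97 days → €152,000 × 1.3% × 97/366 = €523.6940
Total = €5,487.3661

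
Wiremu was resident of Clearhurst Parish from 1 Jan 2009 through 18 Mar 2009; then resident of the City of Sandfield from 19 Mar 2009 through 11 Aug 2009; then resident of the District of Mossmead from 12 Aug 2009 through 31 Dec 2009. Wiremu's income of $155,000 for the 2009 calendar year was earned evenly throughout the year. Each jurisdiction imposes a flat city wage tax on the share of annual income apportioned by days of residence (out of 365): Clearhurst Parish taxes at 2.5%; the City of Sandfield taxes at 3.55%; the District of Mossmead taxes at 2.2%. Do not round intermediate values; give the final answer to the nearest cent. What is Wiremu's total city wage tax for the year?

$4,345.10

Clearhurst Parish, 1 Jan – 18 Mar 2009: 77 days → $155,000 × 2.5% × 77/365 = $817.4658
The City of Sandfield, 19 Mar – 11 Aug 2009: 146 days → $155,000 × 3.55% × 146/365 = $2,201.0000
The District of Mossmead, 12 Aug – 31 Dec 2009: 142 days → $155,000 × 2.2% × 142/365 = $1,326.6301
Total = $4,345.0959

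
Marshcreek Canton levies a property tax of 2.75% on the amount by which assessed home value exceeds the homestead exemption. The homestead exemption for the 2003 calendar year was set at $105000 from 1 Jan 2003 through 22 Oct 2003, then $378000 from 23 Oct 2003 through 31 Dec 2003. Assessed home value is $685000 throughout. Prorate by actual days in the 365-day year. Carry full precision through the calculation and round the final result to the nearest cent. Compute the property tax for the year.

1 Jan – 22 Oct 2003: 295 days, exemption $105000 → ($685000 − $105000) × 2.75% × 295/365 = $12891.0959
23 Oct – 31 Dec 2003: 70 days, exemption $378000 → ($685000 − $378000) × 2.75% × 70/365 = $1619.1096
Total = $14510.2055

$14510.21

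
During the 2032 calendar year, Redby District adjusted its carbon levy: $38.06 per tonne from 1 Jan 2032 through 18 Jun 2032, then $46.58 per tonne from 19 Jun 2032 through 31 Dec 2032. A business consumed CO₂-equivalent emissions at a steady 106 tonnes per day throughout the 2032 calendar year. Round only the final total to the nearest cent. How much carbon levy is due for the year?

1 Jan – 18 Jun 2032: 170 days × 106 tonnes/day = 18,020 tonnes at $38.06/tonne → $685,841.20
19 Jun – 31 Dec 2032: 196 days × 106 tonnes/day = 20,776 tonnes at $46.58/tonne → $967,746.08

$1,653,587.28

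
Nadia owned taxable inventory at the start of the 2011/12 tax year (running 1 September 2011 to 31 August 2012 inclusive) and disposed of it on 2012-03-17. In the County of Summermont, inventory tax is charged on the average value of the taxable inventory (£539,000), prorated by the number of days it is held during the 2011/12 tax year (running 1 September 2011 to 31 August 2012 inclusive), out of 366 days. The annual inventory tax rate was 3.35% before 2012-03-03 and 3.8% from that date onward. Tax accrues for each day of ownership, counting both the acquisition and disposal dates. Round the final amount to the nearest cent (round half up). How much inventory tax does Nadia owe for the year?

2011-09-01 to 2012-03-02: 184 days at 3.35% → £539,000 × 3.35% × 184/366 = £9,077.5847
2012-03-03 to 2012-03-17: 15 days at 3.8% → £539,000 × 3.8% × 15/366 = £839.4262
Total = £9,917.0109

£9,917.01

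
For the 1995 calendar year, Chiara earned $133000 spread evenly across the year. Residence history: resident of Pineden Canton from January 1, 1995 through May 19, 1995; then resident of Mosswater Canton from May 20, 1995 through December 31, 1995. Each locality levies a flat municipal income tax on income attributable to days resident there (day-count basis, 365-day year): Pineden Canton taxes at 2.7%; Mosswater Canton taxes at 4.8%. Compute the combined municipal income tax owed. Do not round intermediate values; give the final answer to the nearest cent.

$5320.36

Pineden Canton, January 1 – May 19, 1995: 139 days → $133000 × 2.7% × 139/365 = $1367.5315
Mosswater Canton, May 20 – December 31, 1995: 226 days → $133000 × 4.8% × 226/365 = $3952.8329
Total = $5320.3644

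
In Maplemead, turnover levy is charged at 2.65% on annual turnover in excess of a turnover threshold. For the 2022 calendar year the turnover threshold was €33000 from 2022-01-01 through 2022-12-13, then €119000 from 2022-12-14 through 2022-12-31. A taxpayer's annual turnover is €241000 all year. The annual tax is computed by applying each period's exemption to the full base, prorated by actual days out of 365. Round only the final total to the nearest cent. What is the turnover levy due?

€5399.61

2022-01-01 to 2022-12-13: 347 days, exemption €33000 → (€241000 − €33000) × 2.65% × 347/365 = €5240.1753
2022-12-14 to 2022-12-31: 18 days, exemption €119000 → (€241000 − €119000) × 2.65% × 18/365 = €159.4356
Total = €5399.6110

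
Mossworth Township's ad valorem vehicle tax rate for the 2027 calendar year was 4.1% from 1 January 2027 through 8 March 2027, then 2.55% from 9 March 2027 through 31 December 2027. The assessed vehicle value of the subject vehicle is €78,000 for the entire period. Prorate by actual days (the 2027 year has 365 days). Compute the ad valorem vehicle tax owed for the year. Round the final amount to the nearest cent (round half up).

1 January – 8 March 2027: 67 days at 4.1% → €78,000 × 4.1% × 67/365 = €587.0301
9 March – 31 December 2027: 298 days at 2.55% → €78,000 × 2.55% × 298/365 = €1,623.8959
Total = €2,210.9260

€2,210.93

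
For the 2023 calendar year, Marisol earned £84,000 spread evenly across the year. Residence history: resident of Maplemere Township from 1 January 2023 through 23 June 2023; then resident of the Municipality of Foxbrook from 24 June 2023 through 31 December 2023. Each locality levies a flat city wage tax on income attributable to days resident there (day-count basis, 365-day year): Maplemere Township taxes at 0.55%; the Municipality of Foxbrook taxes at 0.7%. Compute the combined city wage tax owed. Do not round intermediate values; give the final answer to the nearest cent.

Maplemere Township, 1 January – 23 June 2023: 174 days → £84,000 × 0.55% × 174/365 = £220.2411
The Municipality of Foxbrook, 24 June – 31 December 2023: 191 days → £84,000 × 0.7% × 191/365 = £307.6932
Total = £527.9342

£527.93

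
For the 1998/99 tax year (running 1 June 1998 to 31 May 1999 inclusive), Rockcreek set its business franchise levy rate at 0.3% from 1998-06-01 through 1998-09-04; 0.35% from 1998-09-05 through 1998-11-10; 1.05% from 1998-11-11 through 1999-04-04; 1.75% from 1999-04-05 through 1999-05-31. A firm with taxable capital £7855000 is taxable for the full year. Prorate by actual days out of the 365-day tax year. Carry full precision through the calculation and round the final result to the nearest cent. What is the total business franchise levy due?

£65476.27

1998-06-01 to 1998-09-04: 96 days at 0.3% → £7855000 × 0.3% × 96/365 = £6197.9178
1998-09-05 to 1998-11-10: 67 days at 0.35% → £7855000 × 0.35% × 67/365 = £5046.5685
1998-11-11 to 1999-04-04: 145 days at 1.05% → £7855000 × 1.05% × 145/365 = £32765.0342
1999-04-05 to 1999-05-31: 57 days at 1.75% → £7855000 × 1.75% × 57/365 = £21466.7466
Total = £65476.2671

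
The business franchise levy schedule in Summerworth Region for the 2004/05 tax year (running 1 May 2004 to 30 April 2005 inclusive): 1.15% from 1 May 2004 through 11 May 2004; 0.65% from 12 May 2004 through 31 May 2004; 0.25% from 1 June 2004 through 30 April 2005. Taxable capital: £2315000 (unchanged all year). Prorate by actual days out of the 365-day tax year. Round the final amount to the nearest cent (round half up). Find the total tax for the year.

£6922.80

1 May – 11 May 2004: 11 days at 1.15% → £2315000 × 1.15% × 11/365 = £802.3219
12 May – 31 May 2004: 20 days at 0.65% → £2315000 × 0.65% × 20/365 = £824.5205
1 June 2004 – 30 April 2005: 334 days at 0.25% → £2315000 × 0.25% × 334/365 = £5295.9589
Total = £6922.8014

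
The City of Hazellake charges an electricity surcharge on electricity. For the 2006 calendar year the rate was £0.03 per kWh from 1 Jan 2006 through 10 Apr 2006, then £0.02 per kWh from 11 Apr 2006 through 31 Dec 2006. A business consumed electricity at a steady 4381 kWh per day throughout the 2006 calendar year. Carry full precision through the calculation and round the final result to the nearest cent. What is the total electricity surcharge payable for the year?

£36,362.30

1 Jan – 10 Apr 2006: 100 days × 4381 kWh/day = 438,100 kWh at £0.03/kWh → £13,143.00
11 Apr – 31 Dec 2006: 265 days × 4381 kWh/day = 1,160,965 kWh at £0.02/kWh → £23,219.30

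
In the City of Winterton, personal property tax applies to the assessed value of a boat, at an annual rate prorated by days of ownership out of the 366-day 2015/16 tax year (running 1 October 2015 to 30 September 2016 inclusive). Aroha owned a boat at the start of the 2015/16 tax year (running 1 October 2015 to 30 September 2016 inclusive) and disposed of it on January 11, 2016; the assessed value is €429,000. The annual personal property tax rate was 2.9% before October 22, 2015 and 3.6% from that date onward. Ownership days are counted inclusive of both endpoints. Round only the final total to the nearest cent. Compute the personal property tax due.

October 1 – October 21, 2015: 21 days at 2.9% → €429,000 × 2.9% × 21/366 = €713.8279
October 22, 2015 – January 11, 2016: 82 days at 3.6% → €429,000 × 3.6% × 82/366 = €3,460.1311
Total = €4,173.9590

€4,173.96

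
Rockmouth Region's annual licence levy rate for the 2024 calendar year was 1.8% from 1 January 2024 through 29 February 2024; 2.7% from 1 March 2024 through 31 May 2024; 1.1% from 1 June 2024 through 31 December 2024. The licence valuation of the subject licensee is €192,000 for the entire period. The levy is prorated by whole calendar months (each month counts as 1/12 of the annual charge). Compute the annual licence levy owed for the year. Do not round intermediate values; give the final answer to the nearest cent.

1 January – 29 February 2024: 2 months at 1.8% → €192,000 × 1.8% × 2/12 = €576.0000
1 March – 31 May 2024: 3 months at 2.7% → €192,000 × 2.7% × 3/12 = €1,296.0000
1 June – 31 December 2024: 7 months at 1.1% → €192,000 × 1.1% × 7/12 = €1,232.0000
Total = €3,104.0000

€3,104.00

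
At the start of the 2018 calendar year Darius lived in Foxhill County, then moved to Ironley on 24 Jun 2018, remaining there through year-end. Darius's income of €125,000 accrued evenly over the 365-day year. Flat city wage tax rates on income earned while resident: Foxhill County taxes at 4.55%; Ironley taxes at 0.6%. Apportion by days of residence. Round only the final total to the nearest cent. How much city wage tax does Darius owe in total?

€3,103.77

Foxhill County, 1 Jan – 23 Jun 2018: 174 days → €125,000 × 4.55% × 174/365 = €2,711.3014
Ironley, 24 Jun – 31 Dec 2018: 191 days → €125,000 × 0.6% × 191/365 = €392.4658
Total = €3,103.7671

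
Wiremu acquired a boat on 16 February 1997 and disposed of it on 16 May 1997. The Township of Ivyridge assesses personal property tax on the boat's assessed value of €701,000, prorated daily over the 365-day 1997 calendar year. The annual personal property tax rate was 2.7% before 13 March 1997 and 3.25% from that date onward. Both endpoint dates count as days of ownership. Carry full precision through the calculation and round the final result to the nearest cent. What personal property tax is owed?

16 February – 12 March 1997: 25 days at 2.7% → €701,000 × 2.7% × 25/365 = €1,296.3699
13 March – 16 May 1997: 65 days at 3.25% → €701,000 × 3.25% × 65/365 = €4,057.1575
Total = €5,353.5274

€5,353.53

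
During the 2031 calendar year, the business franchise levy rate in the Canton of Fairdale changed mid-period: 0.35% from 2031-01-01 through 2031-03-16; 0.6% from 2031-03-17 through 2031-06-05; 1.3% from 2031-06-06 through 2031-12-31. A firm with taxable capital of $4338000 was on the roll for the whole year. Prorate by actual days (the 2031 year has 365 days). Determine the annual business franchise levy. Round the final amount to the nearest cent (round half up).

2031-01-01 to 2031-03-16: 75 days at 0.35% → $4338000 × 0.35% × 75/365 = $3119.7945
2031-03-17 to 2031-06-05: 81 days at 0.6% → $4338000 × 0.6% × 81/365 = $5776.0767
2031-06-06 to 2031-12-31: 209 days at 1.3% → $4338000 × 1.3% × 209/365 = $32291.3589
Total = $41187.2301

$41187.23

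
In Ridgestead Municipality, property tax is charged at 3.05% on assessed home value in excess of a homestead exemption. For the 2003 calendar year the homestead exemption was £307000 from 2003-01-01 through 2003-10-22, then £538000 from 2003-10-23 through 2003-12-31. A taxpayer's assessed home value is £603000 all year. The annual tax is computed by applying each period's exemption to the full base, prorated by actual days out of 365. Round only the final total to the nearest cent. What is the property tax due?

2003-01-01 to 2003-10-22: 295 days, exemption £307000 → (£603000 − £307000) × 3.05% × 295/365 = £7296.6027
2003-10-23 to 2003-12-31: 70 days, exemption £538000 → (£603000 − £538000) × 3.05% × 70/365 = £380.2055
Total = £7676.8082

£7676.81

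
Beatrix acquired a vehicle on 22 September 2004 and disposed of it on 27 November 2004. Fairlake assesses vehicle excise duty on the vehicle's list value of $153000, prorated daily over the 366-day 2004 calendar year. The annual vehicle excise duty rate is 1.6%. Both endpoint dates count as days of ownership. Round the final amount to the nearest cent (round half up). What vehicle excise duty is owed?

$448.13

Days held (22 September – 27 November 2004): 67 out of 366
Tax = $153000 × 1.6% × 67/366 = $448.1311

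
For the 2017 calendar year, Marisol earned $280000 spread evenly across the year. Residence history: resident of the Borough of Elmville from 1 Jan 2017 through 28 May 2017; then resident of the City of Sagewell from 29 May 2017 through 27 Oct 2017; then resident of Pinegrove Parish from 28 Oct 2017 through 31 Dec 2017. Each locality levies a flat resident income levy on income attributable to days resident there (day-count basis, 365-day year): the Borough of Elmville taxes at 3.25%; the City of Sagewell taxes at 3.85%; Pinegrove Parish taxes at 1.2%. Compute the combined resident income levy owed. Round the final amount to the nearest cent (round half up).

The Borough of Elmville, 1 Jan – 28 May 2017: 148 days → $280000 × 3.25% × 148/365 = $3689.8630
The City of Sagewell, 29 May – 27 Oct 2017: 152 days → $280000 × 3.85% × 152/365 = $4489.2055
Pinegrove Parish, 28 Oct – 31 Dec 2017: 65 days → $280000 × 1.2% × 65/365 = $598.3562
Total = $8777.4247

$8777.42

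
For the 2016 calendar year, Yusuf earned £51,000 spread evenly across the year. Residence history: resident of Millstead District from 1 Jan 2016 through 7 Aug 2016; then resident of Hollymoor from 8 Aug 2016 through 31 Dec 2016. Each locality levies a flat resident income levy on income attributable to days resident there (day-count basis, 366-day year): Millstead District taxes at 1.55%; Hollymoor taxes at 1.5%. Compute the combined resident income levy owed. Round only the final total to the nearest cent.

Millstead District, 1 Jan – 7 Aug 2016: 220 days → £51,000 × 1.55% × 220/366 = £475.1639
Hollymoor, 8 Aug – 31 Dec 2016: 146 days → £51,000 × 1.5% × 146/366 = £305.1639
Total = £780.3279

£780.33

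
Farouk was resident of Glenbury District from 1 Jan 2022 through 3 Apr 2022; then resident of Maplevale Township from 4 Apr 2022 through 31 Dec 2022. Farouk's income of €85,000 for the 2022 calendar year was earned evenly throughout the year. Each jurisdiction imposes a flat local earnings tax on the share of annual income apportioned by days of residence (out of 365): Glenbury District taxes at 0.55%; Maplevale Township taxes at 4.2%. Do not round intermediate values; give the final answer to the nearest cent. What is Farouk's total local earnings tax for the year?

€2,779.50

Glenbury District, 1 Jan – 3 Apr 2022: 93 days → €85,000 × 0.55% × 93/365 = €119.1164
Maplevale Township, 4 Apr – 31 Dec 2022: 272 days → €85,000 × 4.2% × 272/365 = €2,660.3836
Total = €2,779.5000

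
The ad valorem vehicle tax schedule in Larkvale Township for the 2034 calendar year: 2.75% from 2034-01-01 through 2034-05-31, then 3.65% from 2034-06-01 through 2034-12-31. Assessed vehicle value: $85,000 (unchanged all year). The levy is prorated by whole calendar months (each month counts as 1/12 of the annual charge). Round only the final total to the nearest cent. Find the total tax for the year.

2034-01-01 to 2034-05-31: 5 months at 2.75% → $85,000 × 2.75% × 5/12 = $973.9583
2034-06-01 to 2034-12-31: 7 months at 3.65% → $85,000 × 3.65% × 7/12 = $1,809.7917
Total = $2,783.7500

$2,783.75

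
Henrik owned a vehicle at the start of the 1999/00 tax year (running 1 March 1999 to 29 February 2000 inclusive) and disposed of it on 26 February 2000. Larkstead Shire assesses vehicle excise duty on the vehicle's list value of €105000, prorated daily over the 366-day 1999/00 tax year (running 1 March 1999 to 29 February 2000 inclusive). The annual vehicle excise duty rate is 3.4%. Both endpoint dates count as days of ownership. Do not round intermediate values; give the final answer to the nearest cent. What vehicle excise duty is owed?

Days held (1 March 1999 – 26 February 2000): 363 out of 366
Tax = €105000 × 3.4% × 363/366 = €3540.7377

€3540.74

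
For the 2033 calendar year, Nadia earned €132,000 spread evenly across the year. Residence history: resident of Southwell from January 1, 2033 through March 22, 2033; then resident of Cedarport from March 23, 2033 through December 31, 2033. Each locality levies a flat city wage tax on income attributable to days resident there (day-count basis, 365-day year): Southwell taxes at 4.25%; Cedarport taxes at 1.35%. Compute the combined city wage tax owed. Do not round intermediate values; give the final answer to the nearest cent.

Southwell, January 1 – March 22, 2033: 81 days → €132,000 × 4.25% × 81/365 = €1,244.9589
Cedarport, March 23 – December 31, 2033: 284 days → €132,000 × 1.35% × 284/365 = €1,386.5425
Total = €2,631.5014

€2,631.50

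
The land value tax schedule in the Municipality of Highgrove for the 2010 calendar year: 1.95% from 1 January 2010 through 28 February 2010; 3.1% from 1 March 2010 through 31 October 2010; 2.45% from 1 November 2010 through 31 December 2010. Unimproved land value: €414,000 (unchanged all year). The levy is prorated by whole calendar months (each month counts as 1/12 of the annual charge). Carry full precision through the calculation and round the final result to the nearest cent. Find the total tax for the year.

1 January – 28 February 2010: 2 months at 1.95% → €414,000 × 1.95% × 2/12 = €1,345.5000
1 March – 31 October 2010: 8 months at 3.1% → €414,000 × 3.1% × 8/12 = €8,556.0000
1 November – 31 December 2010: 2 months at 2.45% → €414,000 × 2.45% × 2/12 = €1,690.5000
Total = €11,592.0000

€11,592.00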